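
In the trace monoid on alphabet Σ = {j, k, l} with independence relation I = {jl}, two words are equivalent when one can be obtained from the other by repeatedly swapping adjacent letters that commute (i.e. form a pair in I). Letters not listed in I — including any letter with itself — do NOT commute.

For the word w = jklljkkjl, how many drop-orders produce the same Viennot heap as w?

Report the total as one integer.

piece 0:j — minimal
piece 1:k rests on {0:j}
piece 2:l rests on {1:k}
piece 3:l rests on {2:l}
piece 4:j rests on {1:k}
piece 5:k rests on {3:l, 4:j}
piece 6:k rests on {5:k}
piece 7:j rests on {6:k}
piece 8:l rests on {6:k}
minimal pieces: {0:j}
ways to finish when only these pieces remain (= sum over removing one remaining piece with nothing left below it):
  1 left: {7}→1  {8}→1
  2 left: {7,8}→2
  3 left: {6,7,8}→2
  4 left: {5,6,7,8}→2
  5 left: {3,5,6,7,8}→2  {4,5,6,7,8}→2
  6 left: {2,3,5,6,7,8}→2  {3,4,5,6,7,8}→4
  7 left: {2,3,4,5,6,7,8}→6
  placing 0:j first → 6 extensions

6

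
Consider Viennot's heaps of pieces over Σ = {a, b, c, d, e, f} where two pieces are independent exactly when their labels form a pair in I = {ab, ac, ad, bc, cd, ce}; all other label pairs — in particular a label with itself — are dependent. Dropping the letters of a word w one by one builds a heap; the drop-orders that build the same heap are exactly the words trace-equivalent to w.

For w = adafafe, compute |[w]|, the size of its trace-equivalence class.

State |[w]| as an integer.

0(a) covers ∅
1(d) covers ∅
2(a) covers 0:a
3(f) covers 1:d, 2:a
4(a) covers 3:f
5(f) covers 4:a
6(e) covers 5:f
floor of heap: 0:a, 1:d
completions by unplaced set U, small U first (add the entries for U minus each lowest piece of U):
  |U|=1: {6}:1
  |U|=2: {5,6}:1
  |U|=3: {4,5,6}:1
  |U|=4: {3,4,5,6}:1
  |U|=5: {1,3,4,5,6}:1  {2,3,4,5,6}:1
  start at 0(a): 2
  start at 1(d): 1
sum over floor = 3

3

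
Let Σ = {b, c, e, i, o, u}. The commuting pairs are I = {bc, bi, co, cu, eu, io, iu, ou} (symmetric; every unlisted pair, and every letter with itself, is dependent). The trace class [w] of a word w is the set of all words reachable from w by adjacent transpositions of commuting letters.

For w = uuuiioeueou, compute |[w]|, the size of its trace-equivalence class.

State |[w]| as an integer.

1386

#0=u has no predecessor
#1=u depends on [0:u]
#2=u depends on [1:u]
#3=i has no predecessor
#4=i depends on [3:i]
#5=o has no predecessor
#6=e depends on [4:i, 5:o]
#7=u depends on [2:u]
#8=e depends on [6:e]
#9=o depends on [8:e]
#10=u depends on [7:u]
sources: [0:u, 3:i, 5:o]
N(rest) = Σ N(rest − s) over sources s of rest; N(one piece) = 1:
  size 1 → [9]=1  [10]=1
  size 2 → [7,10]=1  [8,9]=1  [9,10]=2
  size 3 → [2,7,10]=1  [6,8,9]=1  [7,9,10]=3  [8,9,10]=3
  size 4 → [1,2,7,10]=1  [2,7,9,10]=4  [4,6,8,9]=1  [5,6,8,9]=1  [6,8,9,10]=4  [7,8,9,10]=6
  size 5 → [0,1,2,7,10]=1  [1,2,7,9,10]=5  [2,7,8,9,10]=10  [3,4,6,8,9]=1  [4,5,6,8,9]=2  [4,6,8,9,10]=5  [5,6,8,9,10]=5  [6,7,8,9,10]=10
  size 6 → [0,1,2,7,9,10]=6  [1,2,7,8,9,10]=15  [2,6,7,8,9,10]=20  [3,4,5,6,8,9]=3  [3,4,6,8,9,10]=6  [4,5,6,8,9,10]=12  [4,6,7,8,9,10]=15  [5,6,7,8,9,10]=15
  size 7 → [0,1,2,7,8,9,10]=21  [1,2,6,7,8,9,10]=35  [2,4,6,7,8,9,10]=35  [2,5,6,7,8,9,10]=35  [3,4,5,6,8,9,10]=21  [3,4,6,7,8,9,10]=21  [4,5,6,7,8,9,10]=42
  size 8 → [0,1,2,6,7,8,9,10]=56  [1,2,4,6,7,8,9,10]=70  [1,2,5,6,7,8,9,10]=70  [2,3,4,6,7,8,9,10]=56  [2,4,5,6,7,8,9,10]=112  [3,4,5,6,7,8,9,10]=84
  size 9 → [0,1,2,4,6,7,8,9,10]=126  [0,1,2,5,6,7,8,9,10]=126  [1,2,3,4,6,7,8,9,10]=126  [1,2,4,5,6,7,8,9,10]=252  [2,3,4,5,6,7,8,9,10]=252
  first=0(u) contributes 630
  first=3(i) contributes 504
  first=5(o) contributes 252
|[w]| = 1386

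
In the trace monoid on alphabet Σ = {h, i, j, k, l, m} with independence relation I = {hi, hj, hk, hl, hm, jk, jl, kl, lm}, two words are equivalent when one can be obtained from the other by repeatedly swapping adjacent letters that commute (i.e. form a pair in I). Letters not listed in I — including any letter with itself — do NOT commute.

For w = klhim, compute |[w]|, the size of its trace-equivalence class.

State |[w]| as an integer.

drop 0:k onto floor
drop 1:l onto floor
drop 2:h onto floor
drop 3:i onto {0:k, 1:l}
drop 4:m onto {3:i}
ground layer = {0:k, 1:l, 2:h}
drop-orders for the pieces not yet dropped (sum over which currently-grounded one goes next):
  1 to go: {2} 1  {4} 1
  2 to go: {2,4} 2  {3,4} 1
  3 to go: {0,3,4} 1  {1,3,4} 1  {2,3,4} 3
  if 0:k drops first: 4 orders
  if 1:l drops first: 4 orders
  if 2:h drops first: 2 orders
heap linearizations: 10

10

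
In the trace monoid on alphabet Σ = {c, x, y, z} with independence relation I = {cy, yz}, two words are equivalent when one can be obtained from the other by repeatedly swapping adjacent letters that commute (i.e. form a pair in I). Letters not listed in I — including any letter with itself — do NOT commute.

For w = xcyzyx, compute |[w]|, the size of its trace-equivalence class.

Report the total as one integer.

piece 0:x — minimal
piece 1:c rests on {0:x}
piece 2:y rests on {0:x}
piece 3:z rests on {1:c}
piece 4:y rests on {2:y}
piece 5:x rests on {3:z, 4:y}
minimal pieces: {0:x}
ways to finish when only these pieces remain (= sum over removing one remaining piece with nothing left below it):
  1 left: {5}→1
  2 left: {3,5}→1  {4,5}→1
  3 left: {1,3,5}→1  {2,4,5}→1  {3,4,5}→2
  4 left: {1,3,4,5}→3  {2,3,4,5}→3
  placing 0:x first → 6 extensions

6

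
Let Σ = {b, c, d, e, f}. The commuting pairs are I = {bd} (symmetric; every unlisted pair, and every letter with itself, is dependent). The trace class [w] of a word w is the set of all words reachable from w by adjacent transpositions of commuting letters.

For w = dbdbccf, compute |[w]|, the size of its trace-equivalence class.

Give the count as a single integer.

6

0(d) covers ∅
1(b) covers ∅
2(d) covers 0:d
3(b) covers 1:b
4(c) covers 2:d, 3:b
5(c) covers 4:c
6(f) covers 5:c
floor of heap: 0:d, 1:b
completions by unplaced set U, small U first (add the entries for U minus each lowest piece of U):
  |U|=1: {6}:1
  |U|=2: {5,6}:1
  |U|=3: {4,5,6}:1
  |U|=4: {2,4,5,6}:1  {3,4,5,6}:1
  |U|=5: {0,2,4,5,6}:1  {1,3,4,5,6}:1  {2,3,4,5,6}:2
  start at 0(d): 3
  start at 1(b): 3
sum over floor = 6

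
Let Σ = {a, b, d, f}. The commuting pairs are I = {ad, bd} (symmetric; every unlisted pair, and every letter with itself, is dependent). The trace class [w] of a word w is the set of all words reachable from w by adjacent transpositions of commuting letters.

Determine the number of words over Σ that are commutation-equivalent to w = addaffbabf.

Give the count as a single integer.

6

drop 0:a onto floor
drop 1:d onto floor
drop 2:d onto {1:d}
drop 3:a onto {0:a}
drop 4:f onto {2:d, 3:a}
drop 5:f onto {4:f}
drop 6:b onto {5:f}
drop 7:a onto {6:b}
drop 8:b onto {7:a}
drop 9:f onto {8:b}
ground layer = {0:a, 1:d}
drop-orders for the pieces not yet dropped (sum over which currently-grounded one goes next):
  1 to go: {9} 1
  2 to go: {8,9} 1
  3 to go: {7,8,9} 1
  4 to go: {6,7,8,9} 1
  5 to go: {5,6,7,8,9} 1
  6 to go: {4,5,6,7,8,9} 1
  7 to go: {2,4,5,6,7,8,9} 1  {3,4,5,6,7,8,9} 1
  8 to go: {0,3,4,5,6,7,8,9} 1  {1,2,4,5,6,7,8,9} 1  {2,3,4,5,6,7,8,9} 2
  if 0:a drops first: 3 orders
  if 1:d drops first: 3 orders
heap linearizations: 6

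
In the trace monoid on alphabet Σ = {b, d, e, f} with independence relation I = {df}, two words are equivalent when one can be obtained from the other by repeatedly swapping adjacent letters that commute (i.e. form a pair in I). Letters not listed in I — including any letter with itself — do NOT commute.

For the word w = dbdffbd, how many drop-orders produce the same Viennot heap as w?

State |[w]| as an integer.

3

drop 0:d onto floor
drop 1:b onto {0:d}
drop 2:d onto {1:b}
drop 3:f onto {1:b}
drop 4:f onto {3:f}
drop 5:b onto {2:d, 4:f}
drop 6:d onto {5:b}
ground layer = {0:d}
drop-orders for the pieces not yet dropped (sum over which currently-grounded one goes next):
  1 to go: {6} 1
  2 to go: {5,6} 1
  3 to go: {2,5,6} 1  {4,5,6} 1
  4 to go: {2,4,5,6} 2  {3,4,5,6} 1
  5 to go: {2,3,4,5,6} 3
  if 0:d drops first: 3 orders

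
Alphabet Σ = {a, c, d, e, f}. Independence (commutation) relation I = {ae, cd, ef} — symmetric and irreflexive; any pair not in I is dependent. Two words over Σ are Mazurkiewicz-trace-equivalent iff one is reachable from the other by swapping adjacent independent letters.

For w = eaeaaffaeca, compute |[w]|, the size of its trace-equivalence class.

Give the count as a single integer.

84

piece 0:e — minimal
piece 1:a — minimal
piece 2:e rests on {0:e}
piece 3:a rests on {1:a}
piece 4:a rests on {3:a}
piece 5:f rests on {4:a}
piece 6:f rests on {5:f}
piece 7:a rests on {6:f}
piece 8:e rests on {2:e}
piece 9:c rests on {7:a, 8:e}
piece 10:a rests on {9:c}
minimal pieces: {0:e, 1:a}
ways to finish when only these pieces remain (= sum over removing one remaining piece with nothing left below it):
  1 left: {10}→1
  2 left: {9,10}→1
  3 left: {7,9,10}→1  {8,9,10}→1
  4 left: {2,8,9,10}→1  {6,7,9,10}→1  {7,8,9,10}→2
  5 left: {0,2,8,9,10}→1  {2,7,8,9,10}→3  {5,6,7,9,10}→1  {6,7,8,9,10}→3
  6 left: {0,2,7,8,9,10}→4  {2,6,7,8,9,10}→6  {4,5,6,7,9,10}→1  {5,6,7,8,9,10}→4
  7 left: {0,2,6,7,8,9,10}→10  {2,5,6,7,8,9,10}→10  {3,4,5,6,7,9,10}→1  {4,5,6,7,8,9,10}→5
  8 left: {0,2,5,6,7,8,9,10}→20  {1,3,4,5,6,7,9,10}→1  {2,4,5,6,7,8,9,10}→15  {3,4,5,6,7,8,9,10}→6
  9 left: {0,2,4,5,6,7,8,9,10}→35  {1,3,4,5,6,7,8,9,10}→7  {2,3,4,5,6,7,8,9,10}→21
  placing 0:e first → 28 extensions
  placing 1:a first → 56 extensions
total linear extensions = 84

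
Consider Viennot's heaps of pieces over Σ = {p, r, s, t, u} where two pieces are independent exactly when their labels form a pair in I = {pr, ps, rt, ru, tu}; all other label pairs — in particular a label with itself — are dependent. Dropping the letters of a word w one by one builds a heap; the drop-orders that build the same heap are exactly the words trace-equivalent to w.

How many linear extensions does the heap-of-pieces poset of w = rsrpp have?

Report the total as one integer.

10

drop 0:r onto floor
drop 1:s onto {0:r}
drop 2:r onto {1:s}
drop 3:p onto floor
drop 4:p onto {3:p}
ground layer = {0:r, 3:p}
drop-orders for the pieces not yet dropped (sum over which currently-grounded one goes next):
  1 to go: {2} 1  {4} 1
  2 to go: {1,2} 1  {2,4} 2  {3,4} 1
  3 to go: {0,1,2} 1  {1,2,4} 3  {2,3,4} 3
  if 0:r drops first: 6 orders
  if 3:p drops first: 4 orders
heap linearizations: 10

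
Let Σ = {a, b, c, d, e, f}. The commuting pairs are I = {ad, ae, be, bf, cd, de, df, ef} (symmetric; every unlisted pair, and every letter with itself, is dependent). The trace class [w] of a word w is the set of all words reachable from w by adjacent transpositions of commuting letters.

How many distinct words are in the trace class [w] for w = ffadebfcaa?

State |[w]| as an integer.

#0=f has no predecessor
#1=f depends on [0:f]
#2=a depends on [1:f]
#3=d has no predecessor
#4=e has no predecessor
#5=b depends on [2:a, 3:d]
#6=f depends on [2:a]
#7=c depends on [4:e, 5:b, 6:f]
#8=a depends on [7:c]
#9=a depends on [8:a]
sources: [0:f, 3:d, 4:e]
N(rest) = Σ N(rest − s) over sources s of rest; N(one piece) = 1:
  size 1 → [9]=1
  size 2 → [8,9]=1
  size 3 → [7,8,9]=1
  size 4 → [4,7,8,9]=1  [5,7,8,9]=1  [6,7,8,9]=1
  size 5 → [3,5,7,8,9]=1  [4,5,7,8,9]=2  [4,6,7,8,9]=2  [5,6,7,8,9]=2
  size 6 → [2,5,6,7,8,9]=2  [3,4,5,7,8,9]=3  [3,5,6,7,8,9]=3  [4,5,6,7,8,9]=6
  size 7 → [1,2,5,6,7,8,9]=2  [2,3,5,6,7,8,9]=5  [2,4,5,6,7,8,9]=8  [3,4,5,6,7,8,9]=12
  size 8 → [0,1,2,5,6,7,8,9]=2  [1,2,3,5,6,7,8,9]=7  [1,2,4,5,6,7,8,9]=10  [2,3,4,5,6,7,8,9]=25
  first=0(f) contributes 42
  first=3(d) contributes 12
  first=4(e) contributes 9
|[w]| = 63

63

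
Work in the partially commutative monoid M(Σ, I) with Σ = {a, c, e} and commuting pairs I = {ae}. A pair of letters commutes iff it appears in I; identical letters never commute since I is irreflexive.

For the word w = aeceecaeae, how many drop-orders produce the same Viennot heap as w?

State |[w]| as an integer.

0(a) covers ∅
1(e) covers ∅
2(c) covers 0:a, 1:e
3(e) covers 2:c
4(e) covers 3:e
5(c) covers 4:e
6(a) covers 5:c
7(e) covers 5:c
8(a) covers 6:a
9(e) covers 7:e
floor of heap: 0:a, 1:e
completions by unplaced set U, small U first (add the entries for U minus each lowest piece of U):
  |U|=1: {8}:1  {9}:1
  |U|=2: {6,8}:1  {7,9}:1  {8,9}:2
  |U|=3: {6,8,9}:3  {7,8,9}:3
  |U|=4: {6,7,8,9}:6
  |U|=5: {5,6,7,8,9}:6
  |U|=6: {4,5,6,7,8,9}:6
  |U|=7: {3,4,5,6,7,8,9}:6
  |U|=8: {2,3,4,5,6,7,8,9}:6
  start at 0(a): 6
  start at 1(e): 6
sum over floor = 12

12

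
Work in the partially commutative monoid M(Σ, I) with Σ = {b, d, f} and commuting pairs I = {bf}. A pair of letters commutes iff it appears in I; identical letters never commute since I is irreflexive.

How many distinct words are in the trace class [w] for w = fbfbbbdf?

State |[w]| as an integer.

15

0(f) covers ∅
1(b) covers ∅
2(f) covers 0:f
3(b) covers 1:b
4(b) covers 3:b
5(b) covers 4:b
6(d) covers 2:f, 5:b
7(f) covers 6:d
floor of heap: 0:f, 1:b
completions by unplaced set U, small U first (add the entries for U minus each lowest piece of U):
  |U|=1: {7}:1
  |U|=2: {6,7}:1
  |U|=3: {2,6,7}:1  {5,6,7}:1
  |U|=4: {0,2,6,7}:1  {2,5,6,7}:2  {4,5,6,7}:1
  |U|=5: {0,2,5,6,7}:3  {2,4,5,6,7}:3  {3,4,5,6,7}:1
  |U|=6: {0,2,4,5,6,7}:6  {1,3,4,5,6,7}:1  {2,3,4,5,6,7}:4
  start at 0(f): 5
  start at 1(b): 10
sum over floor = 15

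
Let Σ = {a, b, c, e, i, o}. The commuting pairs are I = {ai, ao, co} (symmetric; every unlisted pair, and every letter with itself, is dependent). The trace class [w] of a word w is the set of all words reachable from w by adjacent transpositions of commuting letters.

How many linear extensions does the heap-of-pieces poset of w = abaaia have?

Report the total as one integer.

4

drop 0:a onto floor
drop 1:b onto {0:a}
drop 2:a onto {1:b}
drop 3:a onto {2:a}
drop 4:i onto {1:b}
drop 5:a onto {3:a}
ground layer = {0:a}
drop-orders for the pieces not yet dropped (sum over which currently-grounded one goes next):
  1 to go: {4} 1  {5} 1
  2 to go: {3,5} 1  {4,5} 2
  3 to go: {2,3,5} 1  {3,4,5} 3
  4 to go: {2,3,4,5} 4
  if 0:a drops first: 4 orders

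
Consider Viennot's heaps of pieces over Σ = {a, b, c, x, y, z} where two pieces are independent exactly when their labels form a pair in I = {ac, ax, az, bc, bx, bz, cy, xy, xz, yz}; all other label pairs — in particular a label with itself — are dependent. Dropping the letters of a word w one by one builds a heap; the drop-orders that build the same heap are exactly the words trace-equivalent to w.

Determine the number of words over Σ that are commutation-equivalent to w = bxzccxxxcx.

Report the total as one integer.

20

0(b) covers ∅
1(x) covers ∅
2(z) covers ∅
3(c) covers 1:x, 2:z
4(c) covers 3:c
5(x) covers 4:c
6(x) covers 5:x
7(x) covers 6:x
8(c) covers 7:x
9(x) covers 8:c
floor of heap: 0:b, 1:x, 2:z
completions by unplaced set U, small U first (add the entries for U minus each lowest piece of U):
  |U|=1: {0}:1  {9}:1
  |U|=2: {0,9}:2  {8,9}:1
  |U|=3: {0,8,9}:3  {7,8,9}:1
  |U|=4: {0,7,8,9}:4  {6,7,8,9}:1
  |U|=5: {0,6,7,8,9}:5  {5,6,7,8,9}:1
  |U|=6: {0,5,6,7,8,9}:6  {4,5,6,7,8,9}:1
  |U|=7: {0,4,5,6,7,8,9}:7  {3,4,5,6,7,8,9}:1
  |U|=8: {0,3,4,5,6,7,8,9}:8  {1,3,4,5,6,7,8,9}:1  {2,3,4,5,6,7,8,9}:1
  start at 0(b): 2
  start at 1(x): 9
  start at 2(z): 9
sum over floor = 20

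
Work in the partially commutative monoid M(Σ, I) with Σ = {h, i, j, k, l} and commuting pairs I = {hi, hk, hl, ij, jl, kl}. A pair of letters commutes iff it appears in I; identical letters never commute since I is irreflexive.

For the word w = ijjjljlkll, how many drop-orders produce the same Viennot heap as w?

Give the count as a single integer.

251

0(i) covers ∅
1(j) covers ∅
2(j) covers 1:j
3(j) covers 2:j
4(l) covers 0:i
5(j) covers 3:j
6(l) covers 4:l
7(k) covers 0:i, 5:j
8(l) covers 6:l
9(l) covers 8:l
floor of heap: 0:i, 1:j
completions by unplaced set U, small U first (add the entries for U minus each lowest piece of U):
  |U|=1: {7}:1  {9}:1
  |U|=2: {5,7}:1  {7,9}:2  {8,9}:1
  |U|=3: {3,5,7}:1  {5,7,9}:3  {6,8,9}:1  {7,8,9}:3
  |U|=4: {2,3,5,7}:1  {3,5,7,9}:4  {4,6,8,9}:1  {5,7,8,9}:6  {6,7,8,9}:4
  |U|=5: {1,2,3,5,7}:1  {2,3,5,7,9}:5  {3,5,7,8,9}:10  {4,6,7,8,9}:5  {5,6,7,8,9}:10
  |U|=6: {0,4,6,7,8,9}:5  {1,2,3,5,7,9}:6  {2,3,5,7,8,9}:15  {3,5,6,7,8,9}:20  {4,5,6,7,8,9}:15
  |U|=7: {0,4,5,6,7,8,9}:20  {1,2,3,5,7,8,9}:21  {2,3,5,6,7,8,9}:35  {3,4,5,6,7,8,9}:35
  |U|=8: {0,3,4,5,6,7,8,9}:55  {1,2,3,5,6,7,8,9}:56  {2,3,4,5,6,7,8,9}:70
  start at 0(i): 126
  start at 1(j): 125
sum over floor = 251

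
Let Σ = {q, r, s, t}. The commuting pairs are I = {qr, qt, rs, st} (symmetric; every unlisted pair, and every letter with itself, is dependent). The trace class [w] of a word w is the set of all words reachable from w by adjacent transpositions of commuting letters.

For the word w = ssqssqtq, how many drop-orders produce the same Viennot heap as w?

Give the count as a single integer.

piece 0:s — minimal
piece 1:s rests on {0:s}
piece 2:q rests on {1:s}
piece 3:s rests on {2:q}
piece 4:s rests on {3:s}
piece 5:q rests on {4:s}
piece 6:t — minimal
piece 7:q rests on {5:q}
minimal pieces: {0:s, 6:t}
ways to finish when only these pieces remain (= sum over removing one remaining piece with nothing left below it):
  1 left: {6}→1  {7}→1
  2 left: {5,7}→1  {6,7}→2
  3 left: {4,5,7}→1  {5,6,7}→3
  4 left: {3,4,5,7}→1  {4,5,6,7}→4
  5 left: {2,3,4,5,7}→1  {3,4,5,6,7}→5
  6 left: {1,2,3,4,5,7}→1  {2,3,4,5,6,7}→6
  placing 0:s first → 7 extensions
  placing 6:t first → 1 extensions
total linear extensions = 8

8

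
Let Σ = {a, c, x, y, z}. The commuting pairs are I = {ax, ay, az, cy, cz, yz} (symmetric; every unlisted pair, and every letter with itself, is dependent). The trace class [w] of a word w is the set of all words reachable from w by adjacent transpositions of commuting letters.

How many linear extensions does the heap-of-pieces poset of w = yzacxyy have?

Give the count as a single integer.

#0=y has no predecessor
#1=z has no predecessor
#2=a has no predecessor
#3=c depends on [2:a]
#4=x depends on [0:y, 1:z, 3:c]
#5=y depends on [4:x]
#6=y depends on [5:y]
sources: [0:y, 1:z, 2:a]
N(rest) = Σ N(rest − s) over sources s of rest; N(one piece) = 1:
  size 1 → [6]=1
  size 2 → [5,6]=1
  size 3 → [4,5,6]=1
  size 4 → [0,4,5,6]=1  [1,4,5,6]=1  [3,4,5,6]=1
  size 5 → [0,1,4,5,6]=2  [0,3,4,5,6]=2  [1,3,4,5,6]=2  [2,3,4,5,6]=1
  first=0(y) contributes 3
  first=1(z) contributes 3
  first=2(a) contributes 6
|[w]| = 12

12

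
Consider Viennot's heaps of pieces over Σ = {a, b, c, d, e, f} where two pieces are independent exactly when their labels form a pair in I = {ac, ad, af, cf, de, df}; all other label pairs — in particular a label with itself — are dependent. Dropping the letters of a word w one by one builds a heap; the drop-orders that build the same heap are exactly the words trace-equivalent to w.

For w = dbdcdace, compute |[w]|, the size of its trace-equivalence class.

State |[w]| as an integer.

piece 0:d — minimal
piece 1:b rests on {0:d}
piece 2:d rests on {1:b}
piece 3:c rests on {2:d}
piece 4:d rests on {3:c}
piece 5:a rests on {1:b}
piece 6:c rests on {4:d}
piece 7:e rests on {5:a, 6:c}
minimal pieces: {0:d}
ways to finish when only these pieces remain (= sum over removing one remaining piece with nothing left below it):
  1 left: {7}→1
  2 left: {5,7}→1  {6,7}→1
  3 left: {4,6,7}→1  {5,6,7}→2
  4 left: {3,4,6,7}→1  {4,5,6,7}→3
  5 left: {2,3,4,6,7}→1  {3,4,5,6,7}→4
  6 left: {2,3,4,5,6,7}→5
  placing 0:d first → 5 extensions

5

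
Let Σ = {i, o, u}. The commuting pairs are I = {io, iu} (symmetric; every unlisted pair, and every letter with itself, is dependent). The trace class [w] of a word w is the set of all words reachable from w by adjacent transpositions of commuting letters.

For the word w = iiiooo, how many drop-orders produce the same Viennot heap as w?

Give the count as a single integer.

20

0(i) covers ∅
1(i) covers 0:i
2(i) covers 1:i
3(o) covers ∅
4(o) covers 3:o
5(o) covers 4:o
floor of heap: 0:i, 3:o
completions by unplaced set U, small U first (add the entries for U minus each lowest piece of U):
  |U|=1: {2}:1  {5}:1
  |U|=2: {1,2}:1  {2,5}:2  {4,5}:1
  |U|=3: {0,1,2}:1  {1,2,5}:3  {2,4,5}:3  {3,4,5}:1
  |U|=4: {0,1,2,5}:4  {1,2,4,5}:6  {2,3,4,5}:4
  start at 0(i): 10
  start at 3(o): 10
sum over floor = 20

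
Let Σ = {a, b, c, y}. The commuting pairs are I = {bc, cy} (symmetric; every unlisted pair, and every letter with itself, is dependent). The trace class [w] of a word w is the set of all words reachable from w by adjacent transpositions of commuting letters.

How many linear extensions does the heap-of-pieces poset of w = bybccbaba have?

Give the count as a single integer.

15

#0=b has no predecessor
#1=y depends on [0:b]
#2=b depends on [1:y]
#3=c has no predecessor
#4=c depends on [3:c]
#5=b depends on [2:b]
#6=a depends on [4:c, 5:b]
#7=b depends on [6:a]
#8=a depends on [7:b]
sources: [0:b, 3:c]
N(rest) = Σ N(rest − s) over sources s of rest; N(one piece) = 1:
  size 1 → [8]=1
  size 2 → [7,8]=1
  size 3 → [6,7,8]=1
  size 4 → [4,6,7,8]=1  [5,6,7,8]=1
  size 5 → [2,5,6,7,8]=1  [3,4,6,7,8]=1  [4,5,6,7,8]=2
  size 6 → [1,2,5,6,7,8]=1  [2,4,5,6,7,8]=3  [3,4,5,6,7,8]=3
  size 7 → [0,1,2,5,6,7,8]=1  [1,2,4,5,6,7,8]=4  [2,3,4,5,6,7,8]=6
  first=0(b) contributes 10
  first=3(c) contributes 5
|[w]| = 15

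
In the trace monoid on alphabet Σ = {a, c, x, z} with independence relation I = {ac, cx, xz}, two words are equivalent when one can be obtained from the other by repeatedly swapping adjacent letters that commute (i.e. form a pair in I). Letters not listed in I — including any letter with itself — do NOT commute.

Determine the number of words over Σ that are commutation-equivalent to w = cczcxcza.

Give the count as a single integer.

7

0(c) covers ∅
1(c) covers 0:c
2(z) covers 1:c
3(c) covers 2:z
4(x) covers ∅
5(c) covers 3:c
6(z) covers 5:c
7(a) covers 4:x, 6:z
floor of heap: 0:c, 4:x
completions by unplaced set U, small U first (add the entries for U minus each lowest piece of U):
  |U|=1: {7}:1
  |U|=2: {4,7}:1  {6,7}:1
  |U|=3: {4,6,7}:2  {5,6,7}:1
  |U|=4: {3,5,6,7}:1  {4,5,6,7}:3
  |U|=5: {2,3,5,6,7}:1  {3,4,5,6,7}:4
  |U|=6: {1,2,3,5,6,7}:1  {2,3,4,5,6,7}:5
  start at 0(c): 6
  start at 4(x): 1
sum over floor = 7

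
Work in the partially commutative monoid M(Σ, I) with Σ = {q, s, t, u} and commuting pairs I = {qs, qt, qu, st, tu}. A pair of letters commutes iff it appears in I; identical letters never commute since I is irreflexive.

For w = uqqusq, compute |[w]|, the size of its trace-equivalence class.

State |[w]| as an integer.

20

drop 0:u onto floor
drop 1:q onto floor
drop 2:q onto {1:q}
drop 3:u onto {0:u}
drop 4:s onto {3:u}
drop 5:q onto {2:q}
ground layer = {0:u, 1:q}
drop-orders for the pieces not yet dropped (sum over which currently-grounded one goes next):
  1 to go: {4} 1  {5} 1
  2 to go: {2,5} 1  {3,4} 1  {4,5} 2
  3 to go: {0,3,4} 1  {1,2,5} 1  {2,4,5} 3  {3,4,5} 3
  4 to go: {0,3,4,5} 4  {1,2,4,5} 4  {2,3,4,5} 6
  if 0:u drops first: 10 orders
  if 1:q drops first: 10 orders
heap linearizations: 20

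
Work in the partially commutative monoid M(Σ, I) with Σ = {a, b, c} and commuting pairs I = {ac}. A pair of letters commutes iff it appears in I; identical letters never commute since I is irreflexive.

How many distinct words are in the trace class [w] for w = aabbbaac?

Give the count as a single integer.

piece 0:a — minimal
piece 1:a rests on {0:a}
piece 2:b rests on {1:a}
piece 3:b rests on {2:b}
piece 4:b rests on {3:b}
piece 5:a rests on {4:b}
piece 6:a rests on {5:a}
piece 7:c rests on {4:b}
minimal pieces: {0:a}
ways to finish when only these pieces remain (= sum over removing one remaining piece with nothing left below it):
  1 left: {6}→1  {7}→1
  2 left: {5,6}→1  {6,7}→2
  3 left: {5,6,7}→3
  4 left: {4,5,6,7}→3
  5 left: {3,4,5,6,7}→3
  6 left: {2,3,4,5,6,7}→3
  placing 0:a first → 3 extensions

3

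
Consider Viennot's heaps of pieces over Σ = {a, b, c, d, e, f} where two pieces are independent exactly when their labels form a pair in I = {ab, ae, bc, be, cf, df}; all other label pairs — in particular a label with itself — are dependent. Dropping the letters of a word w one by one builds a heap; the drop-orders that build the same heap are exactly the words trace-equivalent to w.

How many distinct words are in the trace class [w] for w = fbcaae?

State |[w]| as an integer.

27

#0=f has no predecessor
#1=b depends on [0:f]
#2=c has no predecessor
#3=a depends on [0:f, 2:c]
#4=a depends on [3:a]
#5=e depends on [0:f, 2:c]
sources: [0:f, 2:c]
N(rest) = Σ N(rest − s) over sources s of rest; N(one piece) = 1:
  size 1 → [1]=1  [4]=1  [5]=1
  size 2 → [1,4]=2  [1,5]=2  [3,4]=1  [4,5]=2
  size 3 → [1,3,4]=3  [1,4,5]=6  [3,4,5]=3
  size 4 → [1,3,4,5]=12  [2,3,4,5]=3
  first=0(f) contributes 15
  first=2(c) contributes 12
|[w]| = 27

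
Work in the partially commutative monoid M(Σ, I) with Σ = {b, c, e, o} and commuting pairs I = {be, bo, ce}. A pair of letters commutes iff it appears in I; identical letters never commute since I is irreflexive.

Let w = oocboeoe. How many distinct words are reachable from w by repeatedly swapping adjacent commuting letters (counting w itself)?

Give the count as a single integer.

drop 0:o onto floor
drop 1:o onto {0:o}
drop 2:c onto {1:o}
drop 3:b onto {2:c}
drop 4:o onto {2:c}
drop 5:e onto {4:o}
drop 6:o onto {5:e}
drop 7:e onto {6:o}
ground layer = {0:o}
drop-orders for the pieces not yet dropped (sum over which currently-grounded one goes next):
  1 to go: {3} 1  {7} 1
  2 to go: {3,7} 2  {6,7} 1
  3 to go: {3,6,7} 3  {5,6,7} 1
  4 to go: {3,5,6,7} 4  {4,5,6,7} 1
  5 to go: {3,4,5,6,7} 5
  6 to go: {2,3,4,5,6,7} 5
  if 0:o drops first: 5 orders

5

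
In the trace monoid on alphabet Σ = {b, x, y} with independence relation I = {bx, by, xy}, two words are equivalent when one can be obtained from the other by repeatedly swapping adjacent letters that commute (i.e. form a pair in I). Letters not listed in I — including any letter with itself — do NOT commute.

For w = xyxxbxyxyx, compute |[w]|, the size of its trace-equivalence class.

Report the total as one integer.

840

#0=x has no predecessor
#1=y has no predecessor
#2=x depends on [0:x]
#3=x depends on [2:x]
#4=b has no predecessor
#5=x depends on [3:x]
#6=y depends on [1:y]
#7=x depends on [5:x]
#8=y depends on [6:y]
#9=x depends on [7:x]
sources: [0:x, 1:y, 4:b]
N(rest) = Σ N(rest − s) over sources s of rest; N(one piece) = 1:
  size 1 → [4]=1  [8]=1  [9]=1
  size 2 → [4,8]=2  [4,9]=2  [6,8]=1  [7,9]=1  [8,9]=2
  size 3 → [1,6,8]=1  [4,6,8]=3  [4,7,9]=3  [4,8,9]=6  [5,7,9]=1  [6,8,9]=3  [7,8,9]=3
  size 4 → [1,4,6,8]=4  [1,6,8,9]=4  [3,5,7,9]=1  [4,5,7,9]=4  [4,6,8,9]=12  [4,7,8,9]=12  [5,7,8,9]=4  [6,7,8,9]=6
  size 5 → [1,4,6,8,9]=20  [1,6,7,8,9]=10  [2,3,5,7,9]=1  [3,4,5,7,9]=5  [3,5,7,8,9]=5  [4,5,7,8,9]=20  [4,6,7,8,9]=30  [5,6,7,8,9]=10
  size 6 → [0,2,3,5,7,9]=1  [1,4,6,7,8,9]=60  [1,5,6,7,8,9]=20  [2,3,4,5,7,9]=6  [2,3,5,7,8,9]=6  [3,4,5,7,8,9]=30  [3,5,6,7,8,9]=15  [4,5,6,7,8,9]=60
  size 7 → [0,2,3,4,5,7,9]=7  [0,2,3,5,7,8,9]=7  [1,3,5,6,7,8,9]=35  [1,4,5,6,7,8,9]=140  [2,3,4,5,7,8,9]=42  [2,3,5,6,7,8,9]=21  [3,4,5,6,7,8,9]=105
  size 8 → [0,2,3,4,5,7,8,9]=56  [0,2,3,5,6,7,8,9]=28  [1,2,3,5,6,7,8,9]=56  [1,3,4,5,6,7,8,9]=280  [2,3,4,5,6,7,8,9]=168
  first=0(x) contributes 504
  first=1(y) contributes 252
  first=4(b) contributes 84
|[w]| = 840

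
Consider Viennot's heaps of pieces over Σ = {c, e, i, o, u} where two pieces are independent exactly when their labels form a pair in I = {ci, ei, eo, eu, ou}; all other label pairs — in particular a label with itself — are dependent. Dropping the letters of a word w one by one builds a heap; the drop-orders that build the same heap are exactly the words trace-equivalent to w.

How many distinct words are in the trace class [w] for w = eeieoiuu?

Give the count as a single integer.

56

drop 0:e onto floor
drop 1:e onto {0:e}
drop 2:i onto floor
drop 3:e onto {1:e}
drop 4:o onto {2:i}
drop 5:i onto {4:o}
drop 6:u onto {5:i}
drop 7:u onto {6:u}
ground layer = {0:e, 2:i}
drop-orders for the pieces not yet dropped (sum over which currently-grounded one goes next):
  1 to go: {3} 1  {7} 1
  2 to go: {1,3} 1  {3,7} 2  {6,7} 1
  3 to go: {0,1,3} 1  {1,3,7} 3  {3,6,7} 3  {5,6,7} 1
  4 to go: {0,1,3,7} 4  {1,3,6,7} 6  {3,5,6,7} 4  {4,5,6,7} 1
  5 to go: {0,1,3,6,7} 10  {1,3,5,6,7} 10  {2,4,5,6,7} 1  {3,4,5,6,7} 5
  6 to go: {0,1,3,5,6,7} 20  {1,3,4,5,6,7} 15  {2,3,4,5,6,7} 6
  if 0:e drops first: 21 orders
  if 2:i drops first: 35 orders
heap linearizations: 56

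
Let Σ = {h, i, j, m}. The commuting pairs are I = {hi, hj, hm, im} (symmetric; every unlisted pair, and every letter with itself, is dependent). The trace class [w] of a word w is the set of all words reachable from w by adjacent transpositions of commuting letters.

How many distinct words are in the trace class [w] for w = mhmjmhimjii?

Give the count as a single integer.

165

#0=m has no predecessor
#1=h has no predecessor
#2=m depends on [0:m]
#3=j depends on [2:m]
#4=m depends on [3:j]
#5=h depends on [1:h]
#6=i depends on [3:j]
#7=m depends on [4:m]
#8=j depends on [6:i, 7:m]
#9=i depends on [8:j]
#10=i depends on [9:i]
sources: [0:m, 1:h]
N(rest) = Σ N(rest − s) over sources s of rest; N(one piece) = 1:
  size 1 → [5]=1  [10]=1
  size 2 → [1,5]=1  [5,10]=2  [9,10]=1
  size 3 → [1,5,10]=3  [5,9,10]=3  [8,9,10]=1
  size 4 → [1,5,9,10]=6  [5,8,9,10]=4  [6,8,9,10]=1  [7,8,9,10]=1
  size 5 → [1,5,8,9,10]=10  [4,7,8,9,10]=1  [5,6,8,9,10]=5  [5,7,8,9,10]=5  [6,7,8,9,10]=2
  size 6 → [1,5,6,8,9,10]=15  [1,5,7,8,9,10]=15  [4,5,7,8,9,10]=6  [4,6,7,8,9,10]=3  [5,6,7,8,9,10]=12
  size 7 → [1,4,5,7,8,9,10]=21  [1,5,6,7,8,9,10]=42  [3,4,6,7,8,9,10]=3  [4,5,6,7,8,9,10]=21
  size 8 → [1,4,5,6,7,8,9,10]=84  [2,3,4,6,7,8,9,10]=3  [3,4,5,6,7,8,9,10]=24
  size 9 → [0,2,3,4,6,7,8,9,10]=3  [1,3,4,5,6,7,8,9,10]=108  [2,3,4,5,6,7,8,9,10]=27
  first=0(m) contributes 135
  first=1(h) contributes 30
|[w]| = 165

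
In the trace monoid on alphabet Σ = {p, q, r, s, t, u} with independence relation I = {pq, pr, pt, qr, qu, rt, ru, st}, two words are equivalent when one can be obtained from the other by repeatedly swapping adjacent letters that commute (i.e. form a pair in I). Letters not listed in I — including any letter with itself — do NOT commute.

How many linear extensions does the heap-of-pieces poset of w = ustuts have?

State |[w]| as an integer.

4

piece 0:u — minimal
piece 1:s rests on {0:u}
piece 2:t rests on {0:u}
piece 3:u rests on {1:s, 2:t}
piece 4:t rests on {3:u}
piece 5:s rests on {3:u}
minimal pieces: {0:u}
ways to finish when only these pieces remain (= sum over removing one remaining piece with nothing left below it):
  1 left: {4}→1  {5}→1
  2 left: {4,5}→2
  3 left: {3,4,5}→2
  4 left: {1,3,4,5}→2  {2,3,4,5}→2
  placing 0:u first → 4 extensions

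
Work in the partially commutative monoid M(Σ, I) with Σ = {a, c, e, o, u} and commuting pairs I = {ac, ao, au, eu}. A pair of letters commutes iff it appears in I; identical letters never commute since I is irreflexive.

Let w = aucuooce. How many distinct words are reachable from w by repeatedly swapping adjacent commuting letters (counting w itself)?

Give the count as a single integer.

7

0(a) covers ∅
1(u) covers ∅
2(c) covers 1:u
3(u) covers 2:c
4(o) covers 3:u
5(o) covers 4:o
6(c) covers 5:o
7(e) covers 0:a, 6:c
floor of heap: 0:a, 1:u
completions by unplaced set U, small U first (add the entries for U minus each lowest piece of U):
  |U|=1: {7}:1
  |U|=2: {0,7}:1  {6,7}:1
  |U|=3: {0,6,7}:2  {5,6,7}:1
  |U|=4: {0,5,6,7}:3  {4,5,6,7}:1
  |U|=5: {0,4,5,6,7}:4  {3,4,5,6,7}:1
  |U|=6: {0,3,4,5,6,7}:5  {2,3,4,5,6,7}:1
  start at 0(a): 1
  start at 1(u): 6
sum over floor = 7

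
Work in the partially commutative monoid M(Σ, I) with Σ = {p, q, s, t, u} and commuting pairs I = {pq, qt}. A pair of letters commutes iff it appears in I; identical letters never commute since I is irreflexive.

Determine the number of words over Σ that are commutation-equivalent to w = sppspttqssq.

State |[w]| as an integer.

0(s) covers ∅
1(p) covers 0:s
2(p) covers 1:p
3(s) covers 2:p
4(p) covers 3:s
5(t) covers 4:p
6(t) covers 5:t
7(q) covers 3:s
8(s) covers 6:t, 7:q
9(s) covers 8:s
10(q) covers 9:s
floor of heap: 0:s
completions by unplaced set U, small U first (add the entries for U minus each lowest piece of U):
  |U|=1: {10}:1
  |U|=2: {9,10}:1
  |U|=3: {8,9,10}:1
  |U|=4: {6,8,9,10}:1  {7,8,9,10}:1
  |U|=5: {5,6,8,9,10}:1  {6,7,8,9,10}:2
  |U|=6: {4,5,6,8,9,10}:1  {5,6,7,8,9,10}:3
  |U|=7: {4,5,6,7,8,9,10}:4
  |U|=8: {3,4,5,6,7,8,9,10}:4
  |U|=9: {2,3,4,5,6,7,8,9,10}:4
  start at 0(s): 4

4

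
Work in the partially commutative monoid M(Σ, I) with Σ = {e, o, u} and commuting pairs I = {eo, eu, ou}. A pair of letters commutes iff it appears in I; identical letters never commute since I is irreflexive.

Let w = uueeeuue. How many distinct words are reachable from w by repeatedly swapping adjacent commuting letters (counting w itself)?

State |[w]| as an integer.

0(u) covers ∅
1(u) covers 0:u
2(e) covers ∅
3(e) covers 2:e
4(e) covers 3:e
5(u) covers 1:u
6(u) covers 5:u
7(e) covers 4:e
floor of heap: 0:u, 2:e
completions by unplaced set U, small U first (add the entries for U minus each lowest piece of U):
  |U|=1: {6}:1  {7}:1
  |U|=2: {4,7}:1  {5,6}:1  {6,7}:2
  |U|=3: {1,5,6}:1  {3,4,7}:1  {4,6,7}:3  {5,6,7}:3
  |U|=4: {0,1,5,6}:1  {1,5,6,7}:4  {2,3,4,7}:1  {3,4,6,7}:4  {4,5,6,7}:6
  |U|=5: {0,1,5,6,7}:5  {1,4,5,6,7}:10  {2,3,4,6,7}:5  {3,4,5,6,7}:10
  |U|=6: {0,1,4,5,6,7}:15  {1,3,4,5,6,7}:20  {2,3,4,5,6,7}:15
  start at 0(u): 35
  start at 2(e): 35
sum over floor = 70

70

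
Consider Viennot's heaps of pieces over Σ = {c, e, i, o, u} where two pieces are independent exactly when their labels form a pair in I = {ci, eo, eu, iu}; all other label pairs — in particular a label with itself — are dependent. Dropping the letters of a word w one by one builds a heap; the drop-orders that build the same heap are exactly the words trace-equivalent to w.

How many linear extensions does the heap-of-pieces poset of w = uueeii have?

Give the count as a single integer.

15

piece 0:u — minimal
piece 1:u rests on {0:u}
piece 2:e — minimal
piece 3:e rests on {2:e}
piece 4:i rests on {3:e}
piece 5:i rests on {4:i}
minimal pieces: {0:u, 2:e}
ways to finish when only these pieces remain (= sum over removing one remaining piece with nothing left below it):
  1 left: {1}→1  {5}→1
  2 left: {0,1}→1  {1,5}→2  {4,5}→1
  3 left: {0,1,5}→3  {1,4,5}→3  {3,4,5}→1
  4 left: {0,1,4,5}→6  {1,3,4,5}→4  {2,3,4,5}→1
  placing 0:u first → 5 extensions
  placing 2:e first → 10 extensions
total linear extensions = 15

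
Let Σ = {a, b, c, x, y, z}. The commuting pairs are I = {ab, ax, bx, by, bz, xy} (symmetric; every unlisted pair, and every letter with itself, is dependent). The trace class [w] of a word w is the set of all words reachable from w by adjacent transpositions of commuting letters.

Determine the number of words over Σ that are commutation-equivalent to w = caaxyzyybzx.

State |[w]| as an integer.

40

0(c) covers ∅
1(a) covers 0:c
2(a) covers 1:a
3(x) covers 0:c
4(y) covers 2:a
5(z) covers 3:x, 4:y
6(y) covers 5:z
7(y) covers 6:y
8(b) covers 0:c
9(z) covers 7:y
10(x) covers 9:z
floor of heap: 0:c
completions by unplaced set U, small U first (add the entries for U minus each lowest piece of U):
  |U|=1: {8}:1  {10}:1
  |U|=2: {8,10}:2  {9,10}:1
  |U|=3: {7,9,10}:1  {8,9,10}:3
  |U|=4: {6,7,9,10}:1  {7,8,9,10}:4
  |U|=5: {5,6,7,9,10}:1  {6,7,8,9,10}:5
  |U|=6: {3,5,6,7,9,10}:1  {4,5,6,7,9,10}:1  {5,6,7,8,9,10}:6
  |U|=7: {2,4,5,6,7,9,10}:1  {3,4,5,6,7,9,10}:2  {3,5,6,7,8,9,10}:7  {4,5,6,7,8,9,10}:7
  |U|=8: {1,2,4,5,6,7,9,10}:1  {2,3,4,5,6,7,9,10}:3  {2,4,5,6,7,8,9,10}:8  {3,4,5,6,7,8,9,10}:16
  |U|=9: {1,2,3,4,5,6,7,9,10}:4  {1,2,4,5,6,7,8,9,10}:9  {2,3,4,5,6,7,8,9,10}:27
  start at 0(c): 40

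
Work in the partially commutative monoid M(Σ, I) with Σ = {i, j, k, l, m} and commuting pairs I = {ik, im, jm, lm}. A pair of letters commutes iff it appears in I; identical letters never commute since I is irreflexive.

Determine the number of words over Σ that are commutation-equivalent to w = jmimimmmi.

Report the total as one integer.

126

0(j) covers ∅
1(m) covers ∅
2(i) covers 0:j
3(m) covers 1:m
4(i) covers 2:i
5(m) covers 3:m
6(m) covers 5:m
7(m) covers 6:m
8(i) covers 4:i
floor of heap: 0:j, 1:m
completions by unplaced set U, small U first (add the entries for U minus each lowest piece of U):
  |U|=1: {7}:1  {8}:1
  |U|=2: {4,8}:1  {6,7}:1  {7,8}:2
  |U|=3: {2,4,8}:1  {4,7,8}:3  {5,6,7}:1  {6,7,8}:3
  |U|=4: {0,2,4,8}:1  {2,4,7,8}:4  {3,5,6,7}:1  {4,6,7,8}:6  {5,6,7,8}:4
  |U|=5: {0,2,4,7,8}:5  {1,3,5,6,7}:1  {2,4,6,7,8}:10  {3,5,6,7,8}:5  {4,5,6,7,8}:10
  |U|=6: {0,2,4,6,7,8}:15  {1,3,5,6,7,8}:6  {2,4,5,6,7,8}:20  {3,4,5,6,7,8}:15
  |U|=7: {0,2,4,5,6,7,8}:35  {1,3,4,5,6,7,8}:21  {2,3,4,5,6,7,8}:35
  start at 0(j): 56
  start at 1(m): 70
sum over floor = 126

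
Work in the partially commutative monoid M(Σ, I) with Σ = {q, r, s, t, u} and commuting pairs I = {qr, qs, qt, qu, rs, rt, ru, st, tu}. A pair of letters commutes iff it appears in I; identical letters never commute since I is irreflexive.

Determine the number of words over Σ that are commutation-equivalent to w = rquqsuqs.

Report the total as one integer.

280

drop 0:r onto floor
drop 1:q onto floor
drop 2:u onto floor
drop 3:q onto {1:q}
drop 4:s onto {2:u}
drop 5:u onto {4:s}
drop 6:q onto {3:q}
drop 7:s onto {5:u}
ground layer = {0:r, 1:q, 2:u}
drop-orders for the pieces not yet dropped (sum over which currently-grounded one goes next):
  1 to go: {0} 1  {6} 1  {7} 1
  2 to go: {0,6} 2  {0,7} 2  {3,6} 1  {5,7} 1  {6,7} 2
  3 to go: {0,3,6} 3  {0,5,7} 3  {0,6,7} 6  {1,3,6} 1  {3,6,7} 3  {4,5,7} 1  {5,6,7} 3
  4 to go: {0,1,3,6} 4  {0,3,6,7} 12  {0,4,5,7} 4  {0,5,6,7} 12  {1,3,6,7} 4  {2,4,5,7} 1  {3,5,6,7} 6  {4,5,6,7} 4
  5 to go: {0,1,3,6,7} 20  {0,2,4,5,7} 5  {0,3,5,6,7} 30  {0,4,5,6,7} 20  {1,3,5,6,7} 10  {2,4,5,6,7} 5  {3,4,5,6,7} 10
  6 to go: {0,1,3,5,6,7} 60  {0,2,4,5,6,7} 30  {0,3,4,5,6,7} 60  {1,3,4,5,6,7} 20  {2,3,4,5,6,7} 15
  if 0:r drops first: 35 orders
  if 1:q drops first: 105 orders
  if 2:u drops first: 140 orders
heap linearizations: 280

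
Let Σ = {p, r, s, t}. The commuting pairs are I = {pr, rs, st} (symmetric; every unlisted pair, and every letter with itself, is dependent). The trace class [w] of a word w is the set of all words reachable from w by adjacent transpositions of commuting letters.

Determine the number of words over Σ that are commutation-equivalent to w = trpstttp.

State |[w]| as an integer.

9

drop 0:t onto floor
drop 1:r onto {0:t}
drop 2:p onto {0:t}
drop 3:s onto {2:p}
drop 4:t onto {1:r, 2:p}
drop 5:t onto {4:t}
drop 6:t onto {5:t}
drop 7:p onto {3:s, 6:t}
ground layer = {0:t}
drop-orders for the pieces not yet dropped (sum over which currently-grounded one goes next):
  1 to go: {7} 1
  2 to go: {3,7} 1  {6,7} 1
  3 to go: {3,6,7} 2  {5,6,7} 1
  4 to go: {3,5,6,7} 3  {4,5,6,7} 1
  5 to go: {1,4,5,6,7} 1  {3,4,5,6,7} 4
  6 to go: {1,3,4,5,6,7} 5  {2,3,4,5,6,7} 4
  if 0:t drops first: 9 orders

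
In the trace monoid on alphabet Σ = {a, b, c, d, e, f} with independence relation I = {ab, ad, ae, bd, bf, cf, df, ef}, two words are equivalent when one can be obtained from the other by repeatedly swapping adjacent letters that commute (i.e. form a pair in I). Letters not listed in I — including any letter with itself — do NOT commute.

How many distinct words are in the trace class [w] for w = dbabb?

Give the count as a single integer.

0(d) covers ∅
1(b) covers ∅
2(a) covers ∅
3(b) covers 1:b
4(b) covers 3:b
floor of heap: 0:d, 1:b, 2:a
completions by unplaced set U, small U first (add the entries for U minus each lowest piece of U):
  |U|=1: {0}:1  {2}:1  {4}:1
  |U|=2: {0,2}:2  {0,4}:2  {2,4}:2  {3,4}:1
  |U|=3: {0,2,4}:6  {0,3,4}:3  {1,3,4}:1  {2,3,4}:3
  start at 0(d): 4
  start at 1(b): 12
  start at 2(a): 4
sum over floor = 20

20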